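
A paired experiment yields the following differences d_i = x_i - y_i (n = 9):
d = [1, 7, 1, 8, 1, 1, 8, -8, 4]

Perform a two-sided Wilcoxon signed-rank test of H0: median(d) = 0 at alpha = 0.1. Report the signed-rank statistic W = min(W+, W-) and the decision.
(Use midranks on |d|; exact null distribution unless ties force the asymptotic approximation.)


Step 1: Drop any zero differences (none here) and take |d_i|.
|d| = [1, 7, 1, 8, 1, 1, 8, 8, 4]
Step 2: Midrank |d_i| (ties get averaged ranks).
ranks: |1|->2.5, |7|->6, |1|->2.5, |8|->8, |1|->2.5, |1|->2.5, |8|->8, |8|->8, |4|->5
Step 3: Attach original signs; sum ranks with positive sign and with negative sign.
W+ = 2.5 + 6 + 2.5 + 8 + 2.5 + 2.5 + 8 + 5 = 37
W- = 8 = 8
(Check: W+ + W- = 45 should equal n(n+1)/2 = 45.)
Step 4: Test statistic W = min(W+, W-) = 8.
Step 5: Ties in |d|, so use the tie-corrected normal approximation.
        E[W] = n(n+1)/4 = 9*10/4 = 22.5.
        Tie groups: |d|=1 (t=4), |d|=8 (t=3); sum(t^3 - t) = 84.
        Var[W] = n(n+1)(2n+1)/24 - sum(t^3-t)/48 = 1710/24 - 84/48 = 69.5.
        z = (W - E[W]) / sqrt(Var[W]) = (8 - 22.5) / 8.3367 = -1.7393.
        Two-sided p = 2*Phi(z) = 0.081981.
Step 6: alpha = 0.1. reject H0.

W+ = 37, W- = 8, W = min = 8, p = 0.081981, reject H0.


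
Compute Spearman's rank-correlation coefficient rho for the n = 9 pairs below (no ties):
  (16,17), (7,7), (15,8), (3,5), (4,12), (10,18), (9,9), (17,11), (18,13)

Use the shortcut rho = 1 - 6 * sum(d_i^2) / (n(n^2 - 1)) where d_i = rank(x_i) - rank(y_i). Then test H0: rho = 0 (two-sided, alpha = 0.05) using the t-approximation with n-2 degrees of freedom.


Step 1: Rank x and y separately (midranks; no ties here).
rank(x): 16->7, 7->3, 15->6, 3->1, 4->2, 10->5, 9->4, 17->8, 18->9
rank(y): 17->8, 7->2, 8->3, 5->1, 12->6, 18->9, 9->4, 11->5, 13->7
Step 2: d_i = R_x(i) - R_y(i); compute d_i^2.
  (7-8)^2=1, (3-2)^2=1, (6-3)^2=9, (1-1)^2=0, (2-6)^2=16, (5-9)^2=16, (4-4)^2=0, (8-5)^2=9, (9-7)^2=4
sum(d^2) = 56.
Step 3: rho = 1 - 6*56 / (9*(9^2 - 1)) = 1 - 336/720 = 0.533333.
Step 4: Under H0, t = rho * sqrt((n-2)/(1-rho^2)) = 1.6681 ~ t(7).
Step 5: Two-sided p-value from the t-distribution with 7 df = 0.139227.
Step 6: alpha = 0.05. fail to reject H0.

rho = 0.5333, p = 0.139227, fail to reject H0 at alpha = 0.05.


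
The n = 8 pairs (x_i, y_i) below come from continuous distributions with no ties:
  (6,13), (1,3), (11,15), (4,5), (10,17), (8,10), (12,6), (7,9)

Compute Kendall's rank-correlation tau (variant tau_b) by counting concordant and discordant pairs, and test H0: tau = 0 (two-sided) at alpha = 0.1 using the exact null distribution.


Step 1: Enumerate the 28 unordered pairs (i,j) with i<j and classify each by sign(x_j-x_i) * sign(y_j-y_i).
  (1,2):dx=-5,dy=-10->C; (1,3):dx=+5,dy=+2->C; (1,4):dx=-2,dy=-8->C; (1,5):dx=+4,dy=+4->C
  (1,6):dx=+2,dy=-3->D; (1,7):dx=+6,dy=-7->D; (1,8):dx=+1,dy=-4->D; (2,3):dx=+10,dy=+12->C
  (2,4):dx=+3,dy=+2->C; (2,5):dx=+9,dy=+14->C; (2,6):dx=+7,dy=+7->C; (2,7):dx=+11,dy=+3->C
  (2,8):dx=+6,dy=+6->C; (3,4):dx=-7,dy=-10->C; (3,5):dx=-1,dy=+2->D; (3,6):dx=-3,dy=-5->C
  (3,7):dx=+1,dy=-9->D; (3,8):dx=-4,dy=-6->C; (4,5):dx=+6,dy=+12->C; (4,6):dx=+4,dy=+5->C
  (4,7):dx=+8,dy=+1->C; (4,8):dx=+3,dy=+4->C; (5,6):dx=-2,dy=-7->C; (5,7):dx=+2,dy=-11->D
  (5,8):dx=-3,dy=-8->C; (6,7):dx=+4,dy=-4->D; (6,8):dx=-1,dy=-1->C; (7,8):dx=-5,dy=+3->D
Step 2: C = 20, D = 8, total pairs = 28.
Step 3: tau = (C - D)/(n(n-1)/2) = (20 - 8)/28 = 0.428571.
Step 4: Exact two-sided p-value (enumerate n! = 40320 permutations of y under H0): p = 0.178869.
Step 5: alpha = 0.1. fail to reject H0.

tau_b = 0.4286 (C=20, D=8), p = 0.178869, fail to reject H0.


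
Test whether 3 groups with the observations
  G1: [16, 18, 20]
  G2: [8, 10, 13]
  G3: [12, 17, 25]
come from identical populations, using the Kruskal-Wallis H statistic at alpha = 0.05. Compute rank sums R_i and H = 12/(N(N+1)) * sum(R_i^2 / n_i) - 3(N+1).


Step 1: Combine all N = 9 observations and assign midranks.
sorted (value, group, rank): (8,G2,1), (10,G2,2), (12,G3,3), (13,G2,4), (16,G1,5), (17,G3,6), (18,G1,7), (20,G1,8), (25,G3,9)
Step 2: Sum ranks within each group.
R_1 = 20 (n_1 = 3)
R_2 = 7 (n_2 = 3)
R_3 = 18 (n_3 = 3)
Step 3: H = 12/(N(N+1)) * sum(R_i^2/n_i) - 3(N+1)
     = 12/(9*10) * (20^2/3 + 7^2/3 + 18^2/3) - 3*10
     = 0.133333 * 257.667 - 30
     = 4.355556.
Step 4: No ties, so H is used without correction.
Step 5: Under H0, H ~ chi^2(2); p-value = 0.113293.
Step 6: alpha = 0.05. fail to reject H0.

H = 4.3556, df = 2, p = 0.113293, fail to reject H0.


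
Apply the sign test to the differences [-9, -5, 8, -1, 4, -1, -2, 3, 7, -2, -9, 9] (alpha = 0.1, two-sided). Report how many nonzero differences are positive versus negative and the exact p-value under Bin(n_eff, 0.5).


Step 1: Discard zero differences. Original n = 12; n_eff = number of nonzero differences = 12.
Nonzero differences (with sign): -9, -5, +8, -1, +4, -1, -2, +3, +7, -2, -9, +9
Step 2: Count signs: positive = 5, negative = 7.
Step 3: Under H0: P(positive) = 0.5, so the number of positives S ~ Bin(12, 0.5).
Step 4: Two-sided exact p-value = sum of Bin(12,0.5) probabilities at or below the observed probability = 0.774414.
Step 5: alpha = 0.1. fail to reject H0.

n_eff = 12, pos = 5, neg = 7, p = 0.774414, fail to reject H0.


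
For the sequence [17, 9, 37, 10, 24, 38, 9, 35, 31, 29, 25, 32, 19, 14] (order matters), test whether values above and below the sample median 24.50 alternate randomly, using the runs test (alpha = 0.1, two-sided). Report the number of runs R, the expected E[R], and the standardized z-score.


Step 1: Compute median = 24.50; label A = above, B = below.
Labels in order: BBABBABAAAAABB  (n_A = 7, n_B = 7)
Step 2: Count runs R = 7.
Step 3: Under H0 (random ordering), E[R] = 2*n_A*n_B/(n_A+n_B) + 1 = 2*7*7/14 + 1 = 8.0000.
        Var[R] = 2*n_A*n_B*(2*n_A*n_B - n_A - n_B) / ((n_A+n_B)^2 * (n_A+n_B-1)) = 8232/2548 = 3.2308.
        SD[R] = 1.7974.
Step 4: Continuity-corrected z = (R + 0.5 - E[R]) / SD[R] = (7 + 0.5 - 8.0000) / 1.7974 = -0.2782.
Step 5: Two-sided p-value via normal approximation = 2*(1 - Phi(|z|)) = 0.780879.
Step 6: alpha = 0.1. fail to reject H0.

R = 7, z = -0.2782, p = 0.780879, fail to reject H0.


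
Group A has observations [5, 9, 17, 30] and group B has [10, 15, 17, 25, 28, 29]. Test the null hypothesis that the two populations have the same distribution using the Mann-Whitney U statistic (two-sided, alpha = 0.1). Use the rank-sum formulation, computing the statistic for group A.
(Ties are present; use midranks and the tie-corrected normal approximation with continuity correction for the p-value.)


Step 1: Combine and sort all 10 observations; assign midranks.
sorted (value, group): (5,X), (9,X), (10,Y), (15,Y), (17,X), (17,Y), (25,Y), (28,Y), (29,Y), (30,X)
ranks: 5->1, 9->2, 10->3, 15->4, 17->5.5, 17->5.5, 25->7, 28->8, 29->9, 30->10
Step 2: Rank sum for X: R1 = 1 + 2 + 5.5 + 10 = 18.5.
Step 3: U_X = R1 - n1(n1+1)/2 = 18.5 - 4*5/2 = 18.5 - 10 = 8.5.
       U_Y = n1*n2 - U_X = 24 - 8.5 = 15.5.
Step 4: Ties are present, so use the tie-corrected normal approximation (with continuity correction) for the p-value.
Step 5: p-value = 0.521166; compare to alpha = 0.1. fail to reject H0.

U_X = 8.5, p = 0.521166, fail to reject H0 at alpha = 0.1.


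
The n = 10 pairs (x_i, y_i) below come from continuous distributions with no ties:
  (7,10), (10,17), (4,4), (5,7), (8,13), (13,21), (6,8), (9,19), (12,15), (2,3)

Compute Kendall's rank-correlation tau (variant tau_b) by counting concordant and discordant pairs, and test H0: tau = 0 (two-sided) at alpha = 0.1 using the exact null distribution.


Step 1: Enumerate the 45 unordered pairs (i,j) with i<j and classify each by sign(x_j-x_i) * sign(y_j-y_i).
  (1,2):dx=+3,dy=+7->C; (1,3):dx=-3,dy=-6->C; (1,4):dx=-2,dy=-3->C; (1,5):dx=+1,dy=+3->C
  (1,6):dx=+6,dy=+11->C; (1,7):dx=-1,dy=-2->C; (1,8):dx=+2,dy=+9->C; (1,9):dx=+5,dy=+5->C
  (1,10):dx=-5,dy=-7->C; (2,3):dx=-6,dy=-13->C; (2,4):dx=-5,dy=-10->C; (2,5):dx=-2,dy=-4->C
  (2,6):dx=+3,dy=+4->C; (2,7):dx=-4,dy=-9->C; (2,8):dx=-1,dy=+2->D; (2,9):dx=+2,dy=-2->D
  (2,10):dx=-8,dy=-14->C; (3,4):dx=+1,dy=+3->C; (3,5):dx=+4,dy=+9->C; (3,6):dx=+9,dy=+17->C
  (3,7):dx=+2,dy=+4->C; (3,8):dx=+5,dy=+15->C; (3,9):dx=+8,dy=+11->C; (3,10):dx=-2,dy=-1->C
  (4,5):dx=+3,dy=+6->C; (4,6):dx=+8,dy=+14->C; (4,7):dx=+1,dy=+1->C; (4,8):dx=+4,dy=+12->C
  (4,9):dx=+7,dy=+8->C; (4,10):dx=-3,dy=-4->C; (5,6):dx=+5,dy=+8->C; (5,7):dx=-2,dy=-5->C
  (5,8):dx=+1,dy=+6->C; (5,9):dx=+4,dy=+2->C; (5,10):dx=-6,dy=-10->C; (6,7):dx=-7,dy=-13->C
  (6,8):dx=-4,dy=-2->C; (6,9):dx=-1,dy=-6->C; (6,10):dx=-11,dy=-18->C; (7,8):dx=+3,dy=+11->C
  (7,9):dx=+6,dy=+7->C; (7,10):dx=-4,dy=-5->C; (8,9):dx=+3,dy=-4->D; (8,10):dx=-7,dy=-16->C
  (9,10):dx=-10,dy=-12->C
Step 2: C = 42, D = 3, total pairs = 45.
Step 3: tau = (C - D)/(n(n-1)/2) = (42 - 3)/45 = 0.866667.
Step 4: Exact two-sided p-value (enumerate n! = 3628800 permutations of y under H0): p = 0.000115.
Step 5: alpha = 0.1. reject H0.

tau_b = 0.8667 (C=42, D=3), p = 0.000115, reject H0.


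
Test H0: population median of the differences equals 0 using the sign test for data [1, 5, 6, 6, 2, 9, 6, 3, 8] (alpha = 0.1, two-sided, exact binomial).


Step 1: Discard zero differences. Original n = 9; n_eff = number of nonzero differences = 9.
Nonzero differences (with sign): +1, +5, +6, +6, +2, +9, +6, +3, +8
Step 2: Count signs: positive = 9, negative = 0.
Step 3: Under H0: P(positive) = 0.5, so the number of positives S ~ Bin(9, 0.5).
Step 4: Two-sided exact p-value = sum of Bin(9,0.5) probabilities at or below the observed probability = 0.003906.
Step 5: alpha = 0.1. reject H0.

n_eff = 9, pos = 9, neg = 0, p = 0.003906, reject H0.


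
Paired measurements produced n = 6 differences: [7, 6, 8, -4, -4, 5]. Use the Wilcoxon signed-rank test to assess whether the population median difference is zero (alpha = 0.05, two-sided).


Step 1: Drop any zero differences (none here) and take |d_i|.
|d| = [7, 6, 8, 4, 4, 5]
Step 2: Midrank |d_i| (ties get averaged ranks).
ranks: |7|->5, |6|->4, |8|->6, |4|->1.5, |4|->1.5, |5|->3
Step 3: Attach original signs; sum ranks with positive sign and with negative sign.
W+ = 5 + 4 + 6 + 3 = 18
W- = 1.5 + 1.5 = 3
(Check: W+ + W- = 21 should equal n(n+1)/2 = 21.)
Step 4: Test statistic W = min(W+, W-) = 3.
Step 5: Ties in |d|, so use the tie-corrected normal approximation.
        E[W] = n(n+1)/4 = 6*7/4 = 10.5.
        Tie groups: |d|=4 (t=2); sum(t^3 - t) = 6.
        Var[W] = n(n+1)(2n+1)/24 - sum(t^3-t)/48 = 546/24 - 6/48 = 22.625.
        z = (W - E[W]) / sqrt(Var[W]) = (3 - 10.5) / 4.7566 = -1.5768.
        Two-sided p = 2*Phi(z) = 0.114850.
Step 6: alpha = 0.05. fail to reject H0.

W+ = 18, W- = 3, W = min = 3, p = 0.114850, fail to reject H0.


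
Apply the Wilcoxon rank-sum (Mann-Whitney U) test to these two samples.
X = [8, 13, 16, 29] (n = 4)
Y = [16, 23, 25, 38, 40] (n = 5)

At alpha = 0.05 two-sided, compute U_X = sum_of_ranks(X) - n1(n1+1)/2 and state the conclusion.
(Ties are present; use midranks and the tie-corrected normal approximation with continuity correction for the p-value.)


Step 1: Combine and sort all 9 observations; assign midranks.
sorted (value, group): (8,X), (13,X), (16,X), (16,Y), (23,Y), (25,Y), (29,X), (38,Y), (40,Y)
ranks: 8->1, 13->2, 16->3.5, 16->3.5, 23->5, 25->6, 29->7, 38->8, 40->9
Step 2: Rank sum for X: R1 = 1 + 2 + 3.5 + 7 = 13.5.
Step 3: U_X = R1 - n1(n1+1)/2 = 13.5 - 4*5/2 = 13.5 - 10 = 3.5.
       U_Y = n1*n2 - U_X = 20 - 3.5 = 16.5.
Step 4: Ties are present, so use the tie-corrected normal approximation (with continuity correction) for the p-value.
Step 5: p-value = 0.139983; compare to alpha = 0.05. fail to reject H0.

U_X = 3.5, p = 0.139983, fail to reject H0 at alpha = 0.05.


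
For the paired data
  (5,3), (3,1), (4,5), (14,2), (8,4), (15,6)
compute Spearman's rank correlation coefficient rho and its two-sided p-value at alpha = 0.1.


Step 1: Rank x and y separately (midranks; no ties here).
rank(x): 5->3, 3->1, 4->2, 14->5, 8->4, 15->6
rank(y): 3->3, 1->1, 5->5, 2->2, 4->4, 6->6
Step 2: d_i = R_x(i) - R_y(i); compute d_i^2.
  (3-3)^2=0, (1-1)^2=0, (2-5)^2=9, (5-2)^2=9, (4-4)^2=0, (6-6)^2=0
sum(d^2) = 18.
Step 3: rho = 1 - 6*18 / (6*(6^2 - 1)) = 1 - 108/210 = 0.485714.
Step 4: Under H0, t = rho * sqrt((n-2)/(1-rho^2)) = 1.1113 ~ t(4).
Step 5: Two-sided p-value from the t-distribution with 4 df = 0.328723.
Step 6: alpha = 0.1. fail to reject H0.

rho = 0.4857, p = 0.328723, fail to reject H0 at alpha = 0.1.


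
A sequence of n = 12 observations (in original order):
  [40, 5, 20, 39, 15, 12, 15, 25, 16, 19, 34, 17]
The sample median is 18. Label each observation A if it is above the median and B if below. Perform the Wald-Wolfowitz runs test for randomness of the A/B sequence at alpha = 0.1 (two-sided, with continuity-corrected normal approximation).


Step 1: Compute median = 18; label A = above, B = below.
Labels in order: ABAABBBABAAB  (n_A = 6, n_B = 6)
Step 2: Count runs R = 8.
Step 3: Under H0 (random ordering), E[R] = 2*n_A*n_B/(n_A+n_B) + 1 = 2*6*6/12 + 1 = 7.0000.
        Var[R] = 2*n_A*n_B*(2*n_A*n_B - n_A - n_B) / ((n_A+n_B)^2 * (n_A+n_B-1)) = 4320/1584 = 2.7273.
        SD[R] = 1.6514.
Step 4: Continuity-corrected z = (R - 0.5 - E[R]) / SD[R] = (8 - 0.5 - 7.0000) / 1.6514 = 0.3028.
Step 5: Two-sided p-value via normal approximation = 2*(1 - Phi(|z|)) = 0.762069.
Step 6: alpha = 0.1. fail to reject H0.

R = 8, z = 0.3028, p = 0.762069, fail to reject H0.


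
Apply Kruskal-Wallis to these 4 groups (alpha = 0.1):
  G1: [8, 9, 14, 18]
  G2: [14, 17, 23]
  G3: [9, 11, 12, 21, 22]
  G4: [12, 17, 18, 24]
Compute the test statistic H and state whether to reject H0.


Step 1: Combine all N = 16 observations and assign midranks.
sorted (value, group, rank): (8,G1,1), (9,G1,2.5), (9,G3,2.5), (11,G3,4), (12,G3,5.5), (12,G4,5.5), (14,G1,7.5), (14,G2,7.5), (17,G2,9.5), (17,G4,9.5), (18,G1,11.5), (18,G4,11.5), (21,G3,13), (22,G3,14), (23,G2,15), (24,G4,16)
Step 2: Sum ranks within each group.
R_1 = 22.5 (n_1 = 4)
R_2 = 32 (n_2 = 3)
R_3 = 39 (n_3 = 5)
R_4 = 42.5 (n_4 = 4)
Step 3: H = 12/(N(N+1)) * sum(R_i^2/n_i) - 3(N+1)
     = 12/(16*17) * (22.5^2/4 + 32^2/3 + 39^2/5 + 42.5^2/4) - 3*17
     = 0.044118 * 1223.66 - 51
     = 2.984926.
Step 4: Ties present; correction factor C = 1 - 30/(16^3 - 16) = 0.992647. Corrected H = 2.984926 / 0.992647 = 3.007037.
Step 5: Under H0, H ~ chi^2(3); p-value = 0.390541.
Step 6: alpha = 0.1. fail to reject H0.

H = 3.0070, df = 3, p = 0.390541, fail to reject H0.


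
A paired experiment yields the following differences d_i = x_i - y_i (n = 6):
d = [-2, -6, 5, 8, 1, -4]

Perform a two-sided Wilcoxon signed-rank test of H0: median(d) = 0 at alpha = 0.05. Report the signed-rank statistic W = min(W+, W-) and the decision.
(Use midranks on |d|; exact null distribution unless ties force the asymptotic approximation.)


Step 1: Drop any zero differences (none here) and take |d_i|.
|d| = [2, 6, 5, 8, 1, 4]
Step 2: Midrank |d_i| (ties get averaged ranks).
ranks: |2|->2, |6|->5, |5|->4, |8|->6, |1|->1, |4|->3
Step 3: Attach original signs; sum ranks with positive sign and with negative sign.
W+ = 4 + 6 + 1 = 11
W- = 2 + 5 + 3 = 10
(Check: W+ + W- = 21 should equal n(n+1)/2 = 21.)
Step 4: Test statistic W = min(W+, W-) = 10.
Step 5: No ties, so the exact null distribution over the 2^6 = 64 sign assignments gives the two-sided p-value = 1.000000.
Step 6: alpha = 0.05. fail to reject H0.

W+ = 11, W- = 10, W = min = 10, p = 1.000000, fail to reject H0.


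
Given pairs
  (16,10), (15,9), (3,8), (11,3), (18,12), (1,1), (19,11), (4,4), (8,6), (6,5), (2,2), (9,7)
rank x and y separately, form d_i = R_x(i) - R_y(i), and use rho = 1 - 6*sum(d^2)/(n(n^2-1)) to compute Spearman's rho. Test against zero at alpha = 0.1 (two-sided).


Step 1: Rank x and y separately (midranks; no ties here).
rank(x): 16->10, 15->9, 3->3, 11->8, 18->11, 1->1, 19->12, 4->4, 8->6, 6->5, 2->2, 9->7
rank(y): 10->10, 9->9, 8->8, 3->3, 12->12, 1->1, 11->11, 4->4, 6->6, 5->5, 2->2, 7->7
Step 2: d_i = R_x(i) - R_y(i); compute d_i^2.
  (10-10)^2=0, (9-9)^2=0, (3-8)^2=25, (8-3)^2=25, (11-12)^2=1, (1-1)^2=0, (12-11)^2=1, (4-4)^2=0, (6-6)^2=0, (5-5)^2=0, (2-2)^2=0, (7-7)^2=0
sum(d^2) = 52.
Step 3: rho = 1 - 6*52 / (12*(12^2 - 1)) = 1 - 312/1716 = 0.818182.
Step 4: Under H0, t = rho * sqrt((n-2)/(1-rho^2)) = 4.5000 ~ t(10).
Step 5: Two-sided p-value from the t-distribution with 10 df = 0.001143.
Step 6: alpha = 0.1. reject H0.

rho = 0.8182, p = 0.001143, reject H0 at alpha = 0.1.


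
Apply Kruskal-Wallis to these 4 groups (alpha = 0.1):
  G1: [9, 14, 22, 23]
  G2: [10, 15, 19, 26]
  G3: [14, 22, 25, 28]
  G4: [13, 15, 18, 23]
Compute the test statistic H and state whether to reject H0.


Step 1: Combine all N = 16 observations and assign midranks.
sorted (value, group, rank): (9,G1,1), (10,G2,2), (13,G4,3), (14,G1,4.5), (14,G3,4.5), (15,G2,6.5), (15,G4,6.5), (18,G4,8), (19,G2,9), (22,G1,10.5), (22,G3,10.5), (23,G1,12.5), (23,G4,12.5), (25,G3,14), (26,G2,15), (28,G3,16)
Step 2: Sum ranks within each group.
R_1 = 28.5 (n_1 = 4)
R_2 = 32.5 (n_2 = 4)
R_3 = 45 (n_3 = 4)
R_4 = 30 (n_4 = 4)
Step 3: H = 12/(N(N+1)) * sum(R_i^2/n_i) - 3(N+1)
     = 12/(16*17) * (28.5^2/4 + 32.5^2/4 + 45^2/4 + 30^2/4) - 3*17
     = 0.044118 * 1198.38 - 51
     = 1.869485.
Step 4: Ties present; correction factor C = 1 - 24/(16^3 - 16) = 0.994118. Corrected H = 1.869485 / 0.994118 = 1.880547.
Step 5: Under H0, H ~ chi^2(3); p-value = 0.597566.
Step 6: alpha = 0.1. fail to reject H0.

H = 1.8805, df = 3, p = 0.597566, fail to reject H0.


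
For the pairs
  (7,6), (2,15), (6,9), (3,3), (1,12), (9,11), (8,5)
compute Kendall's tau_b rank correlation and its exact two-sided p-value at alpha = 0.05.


Step 1: Enumerate the 21 unordered pairs (i,j) with i<j and classify each by sign(x_j-x_i) * sign(y_j-y_i).
  (1,2):dx=-5,dy=+9->D; (1,3):dx=-1,dy=+3->D; (1,4):dx=-4,dy=-3->C; (1,5):dx=-6,dy=+6->D
  (1,6):dx=+2,dy=+5->C; (1,7):dx=+1,dy=-1->D; (2,3):dx=+4,dy=-6->D; (2,4):dx=+1,dy=-12->D
  (2,5):dx=-1,dy=-3->C; (2,6):dx=+7,dy=-4->D; (2,7):dx=+6,dy=-10->D; (3,4):dx=-3,dy=-6->C
  (3,5):dx=-5,dy=+3->D; (3,6):dx=+3,dy=+2->C; (3,7):dx=+2,dy=-4->D; (4,5):dx=-2,dy=+9->D
  (4,6):dx=+6,dy=+8->C; (4,7):dx=+5,dy=+2->C; (5,6):dx=+8,dy=-1->D; (5,7):dx=+7,dy=-7->D
  (6,7):dx=-1,dy=-6->C
Step 2: C = 8, D = 13, total pairs = 21.
Step 3: tau = (C - D)/(n(n-1)/2) = (8 - 13)/21 = -0.238095.
Step 4: Exact two-sided p-value (enumerate n! = 5040 permutations of y under H0): p = 0.561905.
Step 5: alpha = 0.05. fail to reject H0.

tau_b = -0.2381 (C=8, D=13), p = 0.561905, fail to reject H0.


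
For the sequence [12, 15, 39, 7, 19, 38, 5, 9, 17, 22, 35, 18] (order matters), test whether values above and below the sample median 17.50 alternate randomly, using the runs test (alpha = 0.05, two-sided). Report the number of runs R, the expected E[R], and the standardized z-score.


Step 1: Compute median = 17.50; label A = above, B = below.
Labels in order: BBABAABBBAAA  (n_A = 6, n_B = 6)
Step 2: Count runs R = 6.
Step 3: Under H0 (random ordering), E[R] = 2*n_A*n_B/(n_A+n_B) + 1 = 2*6*6/12 + 1 = 7.0000.
        Var[R] = 2*n_A*n_B*(2*n_A*n_B - n_A - n_B) / ((n_A+n_B)^2 * (n_A+n_B-1)) = 4320/1584 = 2.7273.
        SD[R] = 1.6514.
Step 4: Continuity-corrected z = (R + 0.5 - E[R]) / SD[R] = (6 + 0.5 - 7.0000) / 1.6514 = -0.3028.
Step 5: Two-sided p-value via normal approximation = 2*(1 - Phi(|z|)) = 0.762069.
Step 6: alpha = 0.05. fail to reject H0.

R = 6, z = -0.3028, p = 0.762069, fail to reject H0.


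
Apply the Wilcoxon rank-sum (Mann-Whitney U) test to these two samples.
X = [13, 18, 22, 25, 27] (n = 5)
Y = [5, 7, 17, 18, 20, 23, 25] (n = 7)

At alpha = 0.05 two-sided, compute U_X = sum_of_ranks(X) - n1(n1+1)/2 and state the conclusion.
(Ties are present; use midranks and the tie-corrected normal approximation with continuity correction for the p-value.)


Step 1: Combine and sort all 12 observations; assign midranks.
sorted (value, group): (5,Y), (7,Y), (13,X), (17,Y), (18,X), (18,Y), (20,Y), (22,X), (23,Y), (25,X), (25,Y), (27,X)
ranks: 5->1, 7->2, 13->3, 17->4, 18->5.5, 18->5.5, 20->7, 22->8, 23->9, 25->10.5, 25->10.5, 27->12
Step 2: Rank sum for X: R1 = 3 + 5.5 + 8 + 10.5 + 12 = 39.
Step 3: U_X = R1 - n1(n1+1)/2 = 39 - 5*6/2 = 39 - 15 = 24.
       U_Y = n1*n2 - U_X = 35 - 24 = 11.
Step 4: Ties are present, so use the tie-corrected normal approximation (with continuity correction) for the p-value.
Step 5: p-value = 0.328162; compare to alpha = 0.05. fail to reject H0.

U_X = 24, p = 0.328162, fail to reject H0 at alpha = 0.05.


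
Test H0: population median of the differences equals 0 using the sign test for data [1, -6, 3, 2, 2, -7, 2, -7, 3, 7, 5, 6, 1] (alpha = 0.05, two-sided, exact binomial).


Step 1: Discard zero differences. Original n = 13; n_eff = number of nonzero differences = 13.
Nonzero differences (with sign): +1, -6, +3, +2, +2, -7, +2, -7, +3, +7, +5, +6, +1
Step 2: Count signs: positive = 10, negative = 3.
Step 3: Under H0: P(positive) = 0.5, so the number of positives S ~ Bin(13, 0.5).
Step 4: Two-sided exact p-value = sum of Bin(13,0.5) probabilities at or below the observed probability = 0.092285.
Step 5: alpha = 0.05. fail to reject H0.

n_eff = 13, pos = 10, neg = 3, p = 0.092285, fail to reject H0.


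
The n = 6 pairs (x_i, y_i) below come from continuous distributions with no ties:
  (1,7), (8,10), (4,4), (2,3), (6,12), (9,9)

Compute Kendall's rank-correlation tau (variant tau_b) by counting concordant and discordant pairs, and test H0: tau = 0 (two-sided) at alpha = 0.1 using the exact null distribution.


Step 1: Enumerate the 15 unordered pairs (i,j) with i<j and classify each by sign(x_j-x_i) * sign(y_j-y_i).
  (1,2):dx=+7,dy=+3->C; (1,3):dx=+3,dy=-3->D; (1,4):dx=+1,dy=-4->D; (1,5):dx=+5,dy=+5->C
  (1,6):dx=+8,dy=+2->C; (2,3):dx=-4,dy=-6->C; (2,4):dx=-6,dy=-7->C; (2,5):dx=-2,dy=+2->D
  (2,6):dx=+1,dy=-1->D; (3,4):dx=-2,dy=-1->C; (3,5):dx=+2,dy=+8->C; (3,6):dx=+5,dy=+5->C
  (4,5):dx=+4,dy=+9->C; (4,6):dx=+7,dy=+6->C; (5,6):dx=+3,dy=-3->D
Step 2: C = 10, D = 5, total pairs = 15.
Step 3: tau = (C - D)/(n(n-1)/2) = (10 - 5)/15 = 0.333333.
Step 4: Exact two-sided p-value (enumerate n! = 720 permutations of y under H0): p = 0.469444.
Step 5: alpha = 0.1. fail to reject H0.

tau_b = 0.3333 (C=10, D=5), p = 0.469444, fail to reject H0.


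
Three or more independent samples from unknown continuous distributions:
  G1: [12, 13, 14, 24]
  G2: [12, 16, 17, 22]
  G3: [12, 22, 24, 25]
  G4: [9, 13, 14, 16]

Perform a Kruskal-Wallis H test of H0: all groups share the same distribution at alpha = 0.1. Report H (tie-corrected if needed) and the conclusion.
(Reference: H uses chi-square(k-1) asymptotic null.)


Step 1: Combine all N = 16 observations and assign midranks.
sorted (value, group, rank): (9,G4,1), (12,G1,3), (12,G2,3), (12,G3,3), (13,G1,5.5), (13,G4,5.5), (14,G1,7.5), (14,G4,7.5), (16,G2,9.5), (16,G4,9.5), (17,G2,11), (22,G2,12.5), (22,G3,12.5), (24,G1,14.5), (24,G3,14.5), (25,G3,16)
Step 2: Sum ranks within each group.
R_1 = 30.5 (n_1 = 4)
R_2 = 36 (n_2 = 4)
R_3 = 46 (n_3 = 4)
R_4 = 23.5 (n_4 = 4)
Step 3: H = 12/(N(N+1)) * sum(R_i^2/n_i) - 3(N+1)
     = 12/(16*17) * (30.5^2/4 + 36^2/4 + 46^2/4 + 23.5^2/4) - 3*17
     = 0.044118 * 1223.62 - 51
     = 2.983456.
Step 4: Ties present; correction factor C = 1 - 54/(16^3 - 16) = 0.986765. Corrected H = 2.983456 / 0.986765 = 3.023472.
Step 5: Under H0, H ~ chi^2(3); p-value = 0.388020.
Step 6: alpha = 0.1. fail to reject H0.

H = 3.0235, df = 3, p = 0.388020, fail to reject H0.


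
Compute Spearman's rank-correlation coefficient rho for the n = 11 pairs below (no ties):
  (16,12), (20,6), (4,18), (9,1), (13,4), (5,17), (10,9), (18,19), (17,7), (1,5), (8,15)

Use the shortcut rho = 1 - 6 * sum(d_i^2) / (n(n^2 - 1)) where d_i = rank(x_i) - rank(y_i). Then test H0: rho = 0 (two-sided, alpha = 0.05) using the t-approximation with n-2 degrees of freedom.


Step 1: Rank x and y separately (midranks; no ties here).
rank(x): 16->8, 20->11, 4->2, 9->5, 13->7, 5->3, 10->6, 18->10, 17->9, 1->1, 8->4
rank(y): 12->7, 6->4, 18->10, 1->1, 4->2, 17->9, 9->6, 19->11, 7->5, 5->3, 15->8
Step 2: d_i = R_x(i) - R_y(i); compute d_i^2.
  (8-7)^2=1, (11-4)^2=49, (2-10)^2=64, (5-1)^2=16, (7-2)^2=25, (3-9)^2=36, (6-6)^2=0, (10-11)^2=1, (9-5)^2=16, (1-3)^2=4, (4-8)^2=16
sum(d^2) = 228.
Step 3: rho = 1 - 6*228 / (11*(11^2 - 1)) = 1 - 1368/1320 = -0.036364.
Step 4: Under H0, t = rho * sqrt((n-2)/(1-rho^2)) = -0.1092 ~ t(9).
Step 5: Two-sided p-value from the t-distribution with 9 df = 0.915468.
Step 6: alpha = 0.05. fail to reject H0.

rho = -0.0364, p = 0.915468, fail to reject H0 at alpha = 0.05.


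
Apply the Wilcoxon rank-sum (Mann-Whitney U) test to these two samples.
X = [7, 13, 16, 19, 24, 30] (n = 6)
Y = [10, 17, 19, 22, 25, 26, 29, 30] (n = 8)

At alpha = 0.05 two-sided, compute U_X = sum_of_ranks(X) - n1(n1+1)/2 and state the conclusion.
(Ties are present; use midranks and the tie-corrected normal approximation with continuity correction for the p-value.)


Step 1: Combine and sort all 14 observations; assign midranks.
sorted (value, group): (7,X), (10,Y), (13,X), (16,X), (17,Y), (19,X), (19,Y), (22,Y), (24,X), (25,Y), (26,Y), (29,Y), (30,X), (30,Y)
ranks: 7->1, 10->2, 13->3, 16->4, 17->5, 19->6.5, 19->6.5, 22->8, 24->9, 25->10, 26->11, 29->12, 30->13.5, 30->13.5
Step 2: Rank sum for X: R1 = 1 + 3 + 4 + 6.5 + 9 + 13.5 = 37.
Step 3: U_X = R1 - n1(n1+1)/2 = 37 - 6*7/2 = 37 - 21 = 16.
       U_Y = n1*n2 - U_X = 48 - 16 = 32.
Step 4: Ties are present, so use the tie-corrected normal approximation (with continuity correction) for the p-value.
Step 5: p-value = 0.331857; compare to alpha = 0.05. fail to reject H0.

U_X = 16, p = 0.331857, fail to reject H0 at alpha = 0.05.


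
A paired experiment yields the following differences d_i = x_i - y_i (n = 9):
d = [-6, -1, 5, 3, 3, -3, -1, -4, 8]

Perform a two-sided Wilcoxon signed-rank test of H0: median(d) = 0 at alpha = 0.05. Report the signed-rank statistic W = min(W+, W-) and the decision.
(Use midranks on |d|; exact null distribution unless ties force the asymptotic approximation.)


Step 1: Drop any zero differences (none here) and take |d_i|.
|d| = [6, 1, 5, 3, 3, 3, 1, 4, 8]
Step 2: Midrank |d_i| (ties get averaged ranks).
ranks: |6|->8, |1|->1.5, |5|->7, |3|->4, |3|->4, |3|->4, |1|->1.5, |4|->6, |8|->9
Step 3: Attach original signs; sum ranks with positive sign and with negative sign.
W+ = 7 + 4 + 4 + 9 = 24
W- = 8 + 1.5 + 4 + 1.5 + 6 = 21
(Check: W+ + W- = 45 should equal n(n+1)/2 = 45.)
Step 4: Test statistic W = min(W+, W-) = 21.
Step 5: Ties in |d|, so use the tie-corrected normal approximation.
        E[W] = n(n+1)/4 = 9*10/4 = 22.5.
        Tie groups: |d|=1 (t=2), |d|=3 (t=3); sum(t^3 - t) = 30.
        Var[W] = n(n+1)(2n+1)/24 - sum(t^3-t)/48 = 1710/24 - 30/48 = 70.625.
        z = (W - E[W]) / sqrt(Var[W]) = (21 - 22.5) / 8.4039 = -0.1785.
        Two-sided p = 2*Phi(z) = 0.858339.
Step 6: alpha = 0.05. fail to reject H0.

W+ = 24, W- = 21, W = min = 21, p = 0.858339, fail to reject H0.


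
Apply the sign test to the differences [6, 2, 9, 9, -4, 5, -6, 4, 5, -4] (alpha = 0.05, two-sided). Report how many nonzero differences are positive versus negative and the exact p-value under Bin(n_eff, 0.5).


Step 1: Discard zero differences. Original n = 10; n_eff = number of nonzero differences = 10.
Nonzero differences (with sign): +6, +2, +9, +9, -4, +5, -6, +4, +5, -4
Step 2: Count signs: positive = 7, negative = 3.
Step 3: Under H0: P(positive) = 0.5, so the number of positives S ~ Bin(10, 0.5).
Step 4: Two-sided exact p-value = sum of Bin(10,0.5) probabilities at or below the observed probability = 0.343750.
Step 5: alpha = 0.05. fail to reject H0.

n_eff = 10, pos = 7, neg = 3, p = 0.343750, fail to reject H0.


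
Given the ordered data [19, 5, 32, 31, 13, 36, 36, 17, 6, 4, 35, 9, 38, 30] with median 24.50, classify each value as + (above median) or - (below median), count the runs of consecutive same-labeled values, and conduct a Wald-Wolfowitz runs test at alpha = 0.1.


Step 1: Compute median = 24.50; label A = above, B = below.
Labels in order: BBAABAABBBABAA  (n_A = 7, n_B = 7)
Step 2: Count runs R = 8.
Step 3: Under H0 (random ordering), E[R] = 2*n_A*n_B/(n_A+n_B) + 1 = 2*7*7/14 + 1 = 8.0000.
        Var[R] = 2*n_A*n_B*(2*n_A*n_B - n_A - n_B) / ((n_A+n_B)^2 * (n_A+n_B-1)) = 8232/2548 = 3.2308.
        SD[R] = 1.7974.
Step 4: R = E[R], so z = 0 with no continuity correction.
Step 5: Two-sided p-value via normal approximation = 2*(1 - Phi(|z|)) = 1.000000.
Step 6: alpha = 0.1. fail to reject H0.

R = 8, z = 0.0000, p = 1.000000, fail to reject H0.


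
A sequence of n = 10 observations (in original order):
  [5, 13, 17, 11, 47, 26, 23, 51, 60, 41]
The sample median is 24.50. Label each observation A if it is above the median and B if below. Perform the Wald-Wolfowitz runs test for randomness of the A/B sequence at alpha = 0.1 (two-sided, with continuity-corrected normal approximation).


Step 1: Compute median = 24.50; label A = above, B = below.
Labels in order: BBBBAABAAA  (n_A = 5, n_B = 5)
Step 2: Count runs R = 4.
Step 3: Under H0 (random ordering), E[R] = 2*n_A*n_B/(n_A+n_B) + 1 = 2*5*5/10 + 1 = 6.0000.
        Var[R] = 2*n_A*n_B*(2*n_A*n_B - n_A - n_B) / ((n_A+n_B)^2 * (n_A+n_B-1)) = 2000/900 = 2.2222.
        SD[R] = 1.4907.
Step 4: Continuity-corrected z = (R + 0.5 - E[R]) / SD[R] = (4 + 0.5 - 6.0000) / 1.4907 = -1.0062.
Step 5: Two-sided p-value via normal approximation = 2*(1 - Phi(|z|)) = 0.314305.
Step 6: alpha = 0.1. fail to reject H0.

R = 4, z = -1.0062, p = 0.314305, fail to reject H0.


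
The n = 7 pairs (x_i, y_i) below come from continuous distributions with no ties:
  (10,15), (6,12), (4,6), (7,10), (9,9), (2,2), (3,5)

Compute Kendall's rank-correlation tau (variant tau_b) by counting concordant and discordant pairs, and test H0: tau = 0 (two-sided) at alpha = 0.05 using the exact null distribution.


Step 1: Enumerate the 21 unordered pairs (i,j) with i<j and classify each by sign(x_j-x_i) * sign(y_j-y_i).
  (1,2):dx=-4,dy=-3->C; (1,3):dx=-6,dy=-9->C; (1,4):dx=-3,dy=-5->C; (1,5):dx=-1,dy=-6->C
  (1,6):dx=-8,dy=-13->C; (1,7):dx=-7,dy=-10->C; (2,3):dx=-2,dy=-6->C; (2,4):dx=+1,dy=-2->D
  (2,5):dx=+3,dy=-3->D; (2,6):dx=-4,dy=-10->C; (2,7):dx=-3,dy=-7->C; (3,4):dx=+3,dy=+4->C
  (3,5):dx=+5,dy=+3->C; (3,6):dx=-2,dy=-4->C; (3,7):dx=-1,dy=-1->C; (4,5):dx=+2,dy=-1->D
  (4,6):dx=-5,dy=-8->C; (4,7):dx=-4,dy=-5->C; (5,6):dx=-7,dy=-7->C; (5,7):dx=-6,dy=-4->C
  (6,7):dx=+1,dy=+3->C
Step 2: C = 18, D = 3, total pairs = 21.
Step 3: tau = (C - D)/(n(n-1)/2) = (18 - 3)/21 = 0.714286.
Step 4: Exact two-sided p-value (enumerate n! = 5040 permutations of y under H0): p = 0.030159.
Step 5: alpha = 0.05. reject H0.

tau_b = 0.7143 (C=18, D=3), p = 0.030159, reject H0.


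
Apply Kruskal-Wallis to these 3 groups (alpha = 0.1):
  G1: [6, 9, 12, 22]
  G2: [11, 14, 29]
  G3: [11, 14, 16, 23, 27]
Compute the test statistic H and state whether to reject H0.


Step 1: Combine all N = 12 observations and assign midranks.
sorted (value, group, rank): (6,G1,1), (9,G1,2), (11,G2,3.5), (11,G3,3.5), (12,G1,5), (14,G2,6.5), (14,G3,6.5), (16,G3,8), (22,G1,9), (23,G3,10), (27,G3,11), (29,G2,12)
Step 2: Sum ranks within each group.
R_1 = 17 (n_1 = 4)
R_2 = 22 (n_2 = 3)
R_3 = 39 (n_3 = 5)
Step 3: H = 12/(N(N+1)) * sum(R_i^2/n_i) - 3(N+1)
     = 12/(12*13) * (17^2/4 + 22^2/3 + 39^2/5) - 3*13
     = 0.076923 * 537.783 - 39
     = 2.367949.
Step 4: Ties present; correction factor C = 1 - 12/(12^3 - 12) = 0.993007. Corrected H = 2.367949 / 0.993007 = 2.384624.
Step 5: Under H0, H ~ chi^2(2); p-value = 0.303519.
Step 6: alpha = 0.1. fail to reject H0.

H = 2.3846, df = 2, p = 0.303519, fail to reject H0.


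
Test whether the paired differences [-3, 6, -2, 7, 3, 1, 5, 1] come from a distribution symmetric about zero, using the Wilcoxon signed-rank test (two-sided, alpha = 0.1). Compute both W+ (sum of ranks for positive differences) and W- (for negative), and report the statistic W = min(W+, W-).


Step 1: Drop any zero differences (none here) and take |d_i|.
|d| = [3, 6, 2, 7, 3, 1, 5, 1]
Step 2: Midrank |d_i| (ties get averaged ranks).
ranks: |3|->4.5, |6|->7, |2|->3, |7|->8, |3|->4.5, |1|->1.5, |5|->6, |1|->1.5
Step 3: Attach original signs; sum ranks with positive sign and with negative sign.
W+ = 7 + 8 + 4.5 + 1.5 + 6 + 1.5 = 28.5
W- = 4.5 + 3 = 7.5
(Check: W+ + W- = 36 should equal n(n+1)/2 = 36.)
Step 4: Test statistic W = min(W+, W-) = 7.5.
Step 5: Ties in |d|, so use the tie-corrected normal approximation.
        E[W] = n(n+1)/4 = 8*9/4 = 18.
        Tie groups: |d|=1 (t=2), |d|=3 (t=2); sum(t^3 - t) = 12.
        Var[W] = n(n+1)(2n+1)/24 - sum(t^3-t)/48 = 1224/24 - 12/48 = 50.75.
        z = (W - E[W]) / sqrt(Var[W]) = (7.5 - 18) / 7.1239 = -1.4739.
        Two-sided p = 2*Phi(z) = 0.140506.
Step 6: alpha = 0.1. fail to reject H0.

W+ = 28.5, W- = 7.5, W = min = 7.5, p = 0.140506, fail to reject H0.


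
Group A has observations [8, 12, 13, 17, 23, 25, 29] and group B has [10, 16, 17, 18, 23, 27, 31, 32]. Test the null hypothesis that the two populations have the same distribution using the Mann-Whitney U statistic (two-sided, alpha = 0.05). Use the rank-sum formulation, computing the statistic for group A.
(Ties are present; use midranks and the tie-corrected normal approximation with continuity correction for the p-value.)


Step 1: Combine and sort all 15 observations; assign midranks.
sorted (value, group): (8,X), (10,Y), (12,X), (13,X), (16,Y), (17,X), (17,Y), (18,Y), (23,X), (23,Y), (25,X), (27,Y), (29,X), (31,Y), (32,Y)
ranks: 8->1, 10->2, 12->3, 13->4, 16->5, 17->6.5, 17->6.5, 18->8, 23->9.5, 23->9.5, 25->11, 27->12, 29->13, 31->14, 32->15
Step 2: Rank sum for X: R1 = 1 + 3 + 4 + 6.5 + 9.5 + 11 + 13 = 48.
Step 3: U_X = R1 - n1(n1+1)/2 = 48 - 7*8/2 = 48 - 28 = 20.
       U_Y = n1*n2 - U_X = 56 - 20 = 36.
Step 4: Ties are present, so use the tie-corrected normal approximation (with continuity correction) for the p-value.
Step 5: p-value = 0.384568; compare to alpha = 0.05. fail to reject H0.

U_X = 20, p = 0.384568, fail to reject H0 at alpha = 0.05.


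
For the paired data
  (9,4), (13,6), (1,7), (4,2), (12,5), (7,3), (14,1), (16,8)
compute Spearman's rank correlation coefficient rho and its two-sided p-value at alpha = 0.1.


Step 1: Rank x and y separately (midranks; no ties here).
rank(x): 9->4, 13->6, 1->1, 4->2, 12->5, 7->3, 14->7, 16->8
rank(y): 4->4, 6->6, 7->7, 2->2, 5->5, 3->3, 1->1, 8->8
Step 2: d_i = R_x(i) - R_y(i); compute d_i^2.
  (4-4)^2=0, (6-6)^2=0, (1-7)^2=36, (2-2)^2=0, (5-5)^2=0, (3-3)^2=0, (7-1)^2=36, (8-8)^2=0
sum(d^2) = 72.
Step 3: rho = 1 - 6*72 / (8*(8^2 - 1)) = 1 - 432/504 = 0.142857.
Step 4: Under H0, t = rho * sqrt((n-2)/(1-rho^2)) = 0.3536 ~ t(6).
Step 5: Two-sided p-value from the t-distribution with 6 df = 0.735765.
Step 6: alpha = 0.1. fail to reject H0.

rho = 0.1429, p = 0.735765, fail to reject H0 at alpha = 0.1.


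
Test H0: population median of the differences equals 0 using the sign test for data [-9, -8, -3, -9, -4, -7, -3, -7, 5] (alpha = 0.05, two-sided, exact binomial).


Step 1: Discard zero differences. Original n = 9; n_eff = number of nonzero differences = 9.
Nonzero differences (with sign): -9, -8, -3, -9, -4, -7, -3, -7, +5
Step 2: Count signs: positive = 1, negative = 8.
Step 3: Under H0: P(positive) = 0.5, so the number of positives S ~ Bin(9, 0.5).
Step 4: Two-sided exact p-value = sum of Bin(9,0.5) probabilities at or below the observed probability = 0.039062.
Step 5: alpha = 0.05. reject H0.

n_eff = 9, pos = 1, neg = 8, p = 0.039062, reject H0.


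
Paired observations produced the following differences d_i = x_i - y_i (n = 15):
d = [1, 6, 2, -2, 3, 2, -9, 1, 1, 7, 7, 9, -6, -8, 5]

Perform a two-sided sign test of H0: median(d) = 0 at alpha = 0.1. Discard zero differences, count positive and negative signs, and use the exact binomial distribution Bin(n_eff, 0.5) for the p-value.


Step 1: Discard zero differences. Original n = 15; n_eff = number of nonzero differences = 15.
Nonzero differences (with sign): +1, +6, +2, -2, +3, +2, -9, +1, +1, +7, +7, +9, -6, -8, +5
Step 2: Count signs: positive = 11, negative = 4.
Step 3: Under H0: P(positive) = 0.5, so the number of positives S ~ Bin(15, 0.5).
Step 4: Two-sided exact p-value = sum of Bin(15,0.5) probabilities at or below the observed probability = 0.118469.
Step 5: alpha = 0.1. fail to reject H0.

n_eff = 15, pos = 11, neg = 4, p = 0.118469, fail to reject H0.


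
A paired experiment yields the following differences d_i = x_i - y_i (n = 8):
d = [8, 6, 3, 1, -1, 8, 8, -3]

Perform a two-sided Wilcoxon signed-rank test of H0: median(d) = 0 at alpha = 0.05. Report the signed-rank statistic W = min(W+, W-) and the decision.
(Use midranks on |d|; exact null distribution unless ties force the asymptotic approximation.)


Step 1: Drop any zero differences (none here) and take |d_i|.
|d| = [8, 6, 3, 1, 1, 8, 8, 3]
Step 2: Midrank |d_i| (ties get averaged ranks).
ranks: |8|->7, |6|->5, |3|->3.5, |1|->1.5, |1|->1.5, |8|->7, |8|->7, |3|->3.5
Step 3: Attach original signs; sum ranks with positive sign and with negative sign.
W+ = 7 + 5 + 3.5 + 1.5 + 7 + 7 = 31
W- = 1.5 + 3.5 = 5
(Check: W+ + W- = 36 should equal n(n+1)/2 = 36.)
Step 4: Test statistic W = min(W+, W-) = 5.
Step 5: Ties in |d|, so use the tie-corrected normal approximation.
        E[W] = n(n+1)/4 = 8*9/4 = 18.
        Tie groups: |d|=1 (t=2), |d|=3 (t=2), |d|=8 (t=3); sum(t^3 - t) = 36.
        Var[W] = n(n+1)(2n+1)/24 - sum(t^3-t)/48 = 1224/24 - 36/48 = 50.25.
        z = (W - E[W]) / sqrt(Var[W]) = (5 - 18) / 7.0887 = -1.8339.
        Two-sided p = 2*Phi(z) = 0.066669.
Step 6: alpha = 0.05. fail to reject H0.

W+ = 31, W- = 5, W = min = 5, p = 0.066669, fail to reject H0.


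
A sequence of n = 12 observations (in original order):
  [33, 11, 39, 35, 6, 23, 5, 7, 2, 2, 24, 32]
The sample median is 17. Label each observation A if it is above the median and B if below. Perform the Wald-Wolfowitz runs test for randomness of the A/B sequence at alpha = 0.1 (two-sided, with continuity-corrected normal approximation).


Step 1: Compute median = 17; label A = above, B = below.
Labels in order: ABAABABBBBAA  (n_A = 6, n_B = 6)
Step 2: Count runs R = 7.
Step 3: Under H0 (random ordering), E[R] = 2*n_A*n_B/(n_A+n_B) + 1 = 2*6*6/12 + 1 = 7.0000.
        Var[R] = 2*n_A*n_B*(2*n_A*n_B - n_A - n_B) / ((n_A+n_B)^2 * (n_A+n_B-1)) = 4320/1584 = 2.7273.
        SD[R] = 1.6514.
Step 4: R = E[R], so z = 0 with no continuity correction.
Step 5: Two-sided p-value via normal approximation = 2*(1 - Phi(|z|)) = 1.000000.
Step 6: alpha = 0.1. fail to reject H0.

R = 7, z = 0.0000, p = 1.000000, fail to reject H0.


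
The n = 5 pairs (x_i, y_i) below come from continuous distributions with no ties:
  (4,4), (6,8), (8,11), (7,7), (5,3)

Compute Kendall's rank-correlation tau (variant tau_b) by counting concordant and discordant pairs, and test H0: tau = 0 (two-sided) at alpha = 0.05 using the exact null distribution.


Step 1: Enumerate the 10 unordered pairs (i,j) with i<j and classify each by sign(x_j-x_i) * sign(y_j-y_i).
  (1,2):dx=+2,dy=+4->C; (1,3):dx=+4,dy=+7->C; (1,4):dx=+3,dy=+3->C; (1,5):dx=+1,dy=-1->D
  (2,3):dx=+2,dy=+3->C; (2,4):dx=+1,dy=-1->D; (2,5):dx=-1,dy=-5->C; (3,4):dx=-1,dy=-4->C
  (3,5):dx=-3,dy=-8->C; (4,5):dx=-2,dy=-4->C
Step 2: C = 8, D = 2, total pairs = 10.
Step 3: tau = (C - D)/(n(n-1)/2) = (8 - 2)/10 = 0.600000.
Step 4: Exact two-sided p-value (enumerate n! = 120 permutations of y under H0): p = 0.233333.
Step 5: alpha = 0.05. fail to reject H0.

tau_b = 0.6000 (C=8, D=2), p = 0.233333, fail to reject H0.


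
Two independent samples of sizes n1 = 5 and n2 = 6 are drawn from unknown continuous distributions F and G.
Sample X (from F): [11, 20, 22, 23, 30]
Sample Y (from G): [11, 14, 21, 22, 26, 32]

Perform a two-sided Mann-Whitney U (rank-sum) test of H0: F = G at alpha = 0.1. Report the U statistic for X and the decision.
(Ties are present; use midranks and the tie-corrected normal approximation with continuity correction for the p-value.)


Step 1: Combine and sort all 11 observations; assign midranks.
sorted (value, group): (11,X), (11,Y), (14,Y), (20,X), (21,Y), (22,X), (22,Y), (23,X), (26,Y), (30,X), (32,Y)
ranks: 11->1.5, 11->1.5, 14->3, 20->4, 21->5, 22->6.5, 22->6.5, 23->8, 26->9, 30->10, 32->11
Step 2: Rank sum for X: R1 = 1.5 + 4 + 6.5 + 8 + 10 = 30.
Step 3: U_X = R1 - n1(n1+1)/2 = 30 - 5*6/2 = 30 - 15 = 15.
       U_Y = n1*n2 - U_X = 30 - 15 = 15.
Step 4: Ties are present, so use the tie-corrected normal approximation (with continuity correction) for the p-value.
Step 5: p-value = 1.000000; compare to alpha = 0.1. fail to reject H0.

U_X = 15, p = 1.000000, fail to reject H0 at alpha = 0.1.
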